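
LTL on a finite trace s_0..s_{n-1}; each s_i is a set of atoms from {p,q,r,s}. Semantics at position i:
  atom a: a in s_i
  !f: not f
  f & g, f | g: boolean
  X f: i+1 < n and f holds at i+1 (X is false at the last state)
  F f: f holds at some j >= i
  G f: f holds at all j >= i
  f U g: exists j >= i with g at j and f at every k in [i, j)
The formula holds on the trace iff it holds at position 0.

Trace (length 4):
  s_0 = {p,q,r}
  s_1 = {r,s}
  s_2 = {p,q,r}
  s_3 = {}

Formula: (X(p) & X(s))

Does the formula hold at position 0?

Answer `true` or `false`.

Answer: false

Derivation:
s_0={p,q,r}: (X(p) & X(s))=False X(p)=False p=True X(s)=True s=False
s_1={r,s}: (X(p) & X(s))=False X(p)=True p=False X(s)=False s=True
s_2={p,q,r}: (X(p) & X(s))=False X(p)=False p=True X(s)=False s=False
s_3={}: (X(p) & X(s))=False X(p)=False p=False X(s)=False s=False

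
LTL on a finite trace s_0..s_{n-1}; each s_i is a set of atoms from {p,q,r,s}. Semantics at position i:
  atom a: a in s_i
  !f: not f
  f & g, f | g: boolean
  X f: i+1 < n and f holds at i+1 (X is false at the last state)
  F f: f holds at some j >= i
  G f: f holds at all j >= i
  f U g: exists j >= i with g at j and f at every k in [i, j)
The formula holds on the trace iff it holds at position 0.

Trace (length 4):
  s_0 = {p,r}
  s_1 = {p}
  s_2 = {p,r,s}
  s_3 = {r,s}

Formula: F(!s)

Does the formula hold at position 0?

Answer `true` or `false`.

Answer: true

Derivation:
s_0={p,r}: F(!s)=True !s=True s=False
s_1={p}: F(!s)=True !s=True s=False
s_2={p,r,s}: F(!s)=False !s=False s=True
s_3={r,s}: F(!s)=False !s=False s=True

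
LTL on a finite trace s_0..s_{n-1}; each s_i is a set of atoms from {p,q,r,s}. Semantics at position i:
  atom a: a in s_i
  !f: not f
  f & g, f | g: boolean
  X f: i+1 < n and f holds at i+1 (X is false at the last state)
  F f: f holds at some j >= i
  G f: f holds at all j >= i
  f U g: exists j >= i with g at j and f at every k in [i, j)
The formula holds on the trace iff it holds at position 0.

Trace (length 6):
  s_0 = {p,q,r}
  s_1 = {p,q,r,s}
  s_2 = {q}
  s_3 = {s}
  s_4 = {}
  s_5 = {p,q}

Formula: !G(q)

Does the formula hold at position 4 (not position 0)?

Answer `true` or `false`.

Answer: true

Derivation:
s_0={p,q,r}: !G(q)=True G(q)=False q=True
s_1={p,q,r,s}: !G(q)=True G(q)=False q=True
s_2={q}: !G(q)=True G(q)=False q=True
s_3={s}: !G(q)=True G(q)=False q=False
s_4={}: !G(q)=True G(q)=False q=False
s_5={p,q}: !G(q)=False G(q)=True q=True
Evaluating at position 4: result = True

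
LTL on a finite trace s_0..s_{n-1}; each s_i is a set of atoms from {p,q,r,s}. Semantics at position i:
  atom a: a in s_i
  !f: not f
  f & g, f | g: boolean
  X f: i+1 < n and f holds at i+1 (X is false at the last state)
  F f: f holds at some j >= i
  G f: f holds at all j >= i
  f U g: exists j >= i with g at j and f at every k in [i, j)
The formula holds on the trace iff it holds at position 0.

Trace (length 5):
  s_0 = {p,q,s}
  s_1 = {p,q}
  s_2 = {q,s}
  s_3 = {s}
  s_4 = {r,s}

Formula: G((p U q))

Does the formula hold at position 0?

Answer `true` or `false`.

Answer: false

Derivation:
s_0={p,q,s}: G((p U q))=False (p U q)=True p=True q=True
s_1={p,q}: G((p U q))=False (p U q)=True p=True q=True
s_2={q,s}: G((p U q))=False (p U q)=True p=False q=True
s_3={s}: G((p U q))=False (p U q)=False p=False q=False
s_4={r,s}: G((p U q))=False (p U q)=False p=False q=False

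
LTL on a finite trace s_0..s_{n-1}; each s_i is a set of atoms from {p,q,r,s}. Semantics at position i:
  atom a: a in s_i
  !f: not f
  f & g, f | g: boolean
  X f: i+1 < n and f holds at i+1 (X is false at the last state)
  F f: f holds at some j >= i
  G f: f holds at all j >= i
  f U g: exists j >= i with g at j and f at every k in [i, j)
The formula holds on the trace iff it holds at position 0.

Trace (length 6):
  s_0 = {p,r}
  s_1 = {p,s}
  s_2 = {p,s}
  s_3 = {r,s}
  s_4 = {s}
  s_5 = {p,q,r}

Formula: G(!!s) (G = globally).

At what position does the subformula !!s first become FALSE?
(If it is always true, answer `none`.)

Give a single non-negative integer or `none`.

s_0={p,r}: !!s=False !s=True s=False
s_1={p,s}: !!s=True !s=False s=True
s_2={p,s}: !!s=True !s=False s=True
s_3={r,s}: !!s=True !s=False s=True
s_4={s}: !!s=True !s=False s=True
s_5={p,q,r}: !!s=False !s=True s=False
G(!!s) holds globally = False
First violation at position 0.

Answer: 0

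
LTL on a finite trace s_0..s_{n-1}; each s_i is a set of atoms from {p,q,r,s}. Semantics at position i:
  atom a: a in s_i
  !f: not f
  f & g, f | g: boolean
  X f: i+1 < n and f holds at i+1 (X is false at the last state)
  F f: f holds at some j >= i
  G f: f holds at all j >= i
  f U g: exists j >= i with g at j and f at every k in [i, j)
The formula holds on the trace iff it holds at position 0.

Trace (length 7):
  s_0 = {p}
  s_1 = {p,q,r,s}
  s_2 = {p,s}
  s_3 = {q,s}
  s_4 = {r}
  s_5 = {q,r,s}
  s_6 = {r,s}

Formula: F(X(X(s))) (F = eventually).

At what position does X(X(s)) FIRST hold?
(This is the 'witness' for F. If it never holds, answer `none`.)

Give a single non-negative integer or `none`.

s_0={p}: X(X(s))=True X(s)=True s=False
s_1={p,q,r,s}: X(X(s))=True X(s)=True s=True
s_2={p,s}: X(X(s))=False X(s)=True s=True
s_3={q,s}: X(X(s))=True X(s)=False s=True
s_4={r}: X(X(s))=True X(s)=True s=False
s_5={q,r,s}: X(X(s))=False X(s)=True s=True
s_6={r,s}: X(X(s))=False X(s)=False s=True
F(X(X(s))) holds; first witness at position 0.

Answer: 0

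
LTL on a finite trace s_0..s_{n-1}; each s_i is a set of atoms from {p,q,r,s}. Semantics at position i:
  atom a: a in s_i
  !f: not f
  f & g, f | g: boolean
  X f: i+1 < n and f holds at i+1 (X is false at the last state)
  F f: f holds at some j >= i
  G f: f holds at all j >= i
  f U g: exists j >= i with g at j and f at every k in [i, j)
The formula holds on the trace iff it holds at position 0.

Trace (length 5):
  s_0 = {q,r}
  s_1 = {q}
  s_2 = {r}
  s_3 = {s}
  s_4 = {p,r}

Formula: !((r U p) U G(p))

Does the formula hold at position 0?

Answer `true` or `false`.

s_0={q,r}: !((r U p) U G(p))=True ((r U p) U G(p))=False (r U p)=False r=True p=False G(p)=False
s_1={q}: !((r U p) U G(p))=True ((r U p) U G(p))=False (r U p)=False r=False p=False G(p)=False
s_2={r}: !((r U p) U G(p))=True ((r U p) U G(p))=False (r U p)=False r=True p=False G(p)=False
s_3={s}: !((r U p) U G(p))=True ((r U p) U G(p))=False (r U p)=False r=False p=False G(p)=False
s_4={p,r}: !((r U p) U G(p))=False ((r U p) U G(p))=True (r U p)=True r=True p=True G(p)=True

Answer: true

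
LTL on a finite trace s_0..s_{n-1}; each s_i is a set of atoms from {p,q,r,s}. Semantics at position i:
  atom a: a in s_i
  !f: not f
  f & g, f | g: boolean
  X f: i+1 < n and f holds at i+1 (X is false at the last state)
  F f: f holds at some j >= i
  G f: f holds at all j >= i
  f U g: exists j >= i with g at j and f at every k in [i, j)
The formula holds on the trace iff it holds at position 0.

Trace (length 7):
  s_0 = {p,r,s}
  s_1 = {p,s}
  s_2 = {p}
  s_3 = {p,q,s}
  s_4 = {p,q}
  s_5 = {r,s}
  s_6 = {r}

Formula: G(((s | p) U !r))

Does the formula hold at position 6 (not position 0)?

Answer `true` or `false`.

Answer: false

Derivation:
s_0={p,r,s}: G(((s | p) U !r))=False ((s | p) U !r)=True (s | p)=True s=True p=True !r=False r=True
s_1={p,s}: G(((s | p) U !r))=False ((s | p) U !r)=True (s | p)=True s=True p=True !r=True r=False
s_2={p}: G(((s | p) U !r))=False ((s | p) U !r)=True (s | p)=True s=False p=True !r=True r=False
s_3={p,q,s}: G(((s | p) U !r))=False ((s | p) U !r)=True (s | p)=True s=True p=True !r=True r=False
s_4={p,q}: G(((s | p) U !r))=False ((s | p) U !r)=True (s | p)=True s=False p=True !r=True r=False
s_5={r,s}: G(((s | p) U !r))=False ((s | p) U !r)=False (s | p)=True s=True p=False !r=False r=True
s_6={r}: G(((s | p) U !r))=False ((s | p) U !r)=False (s | p)=False s=False p=False !r=False r=True
Evaluating at position 6: result = False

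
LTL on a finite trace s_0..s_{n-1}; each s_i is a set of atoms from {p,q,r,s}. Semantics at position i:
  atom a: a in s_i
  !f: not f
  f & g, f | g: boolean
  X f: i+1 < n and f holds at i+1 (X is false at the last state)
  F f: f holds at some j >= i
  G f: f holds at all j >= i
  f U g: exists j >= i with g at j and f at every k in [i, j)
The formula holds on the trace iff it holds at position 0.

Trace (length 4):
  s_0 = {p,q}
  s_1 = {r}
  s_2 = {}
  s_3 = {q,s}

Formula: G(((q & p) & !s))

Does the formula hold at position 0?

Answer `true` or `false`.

s_0={p,q}: G(((q & p) & !s))=False ((q & p) & !s)=True (q & p)=True q=True p=True !s=True s=False
s_1={r}: G(((q & p) & !s))=False ((q & p) & !s)=False (q & p)=False q=False p=False !s=True s=False
s_2={}: G(((q & p) & !s))=False ((q & p) & !s)=False (q & p)=False q=False p=False !s=True s=False
s_3={q,s}: G(((q & p) & !s))=False ((q & p) & !s)=False (q & p)=False q=True p=False !s=False s=True

Answer: false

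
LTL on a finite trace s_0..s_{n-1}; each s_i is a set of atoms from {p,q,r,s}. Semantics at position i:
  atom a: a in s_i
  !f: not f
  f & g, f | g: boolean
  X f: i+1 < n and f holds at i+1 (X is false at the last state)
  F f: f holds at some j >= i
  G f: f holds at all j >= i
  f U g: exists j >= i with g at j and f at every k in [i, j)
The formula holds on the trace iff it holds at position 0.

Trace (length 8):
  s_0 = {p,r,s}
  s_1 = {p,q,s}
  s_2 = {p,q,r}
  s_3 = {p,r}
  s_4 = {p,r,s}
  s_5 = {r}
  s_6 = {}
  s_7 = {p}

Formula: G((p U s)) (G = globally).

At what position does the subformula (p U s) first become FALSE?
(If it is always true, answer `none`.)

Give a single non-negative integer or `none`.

s_0={p,r,s}: (p U s)=True p=True s=True
s_1={p,q,s}: (p U s)=True p=True s=True
s_2={p,q,r}: (p U s)=True p=True s=False
s_3={p,r}: (p U s)=True p=True s=False
s_4={p,r,s}: (p U s)=True p=True s=True
s_5={r}: (p U s)=False p=False s=False
s_6={}: (p U s)=False p=False s=False
s_7={p}: (p U s)=False p=True s=False
G((p U s)) holds globally = False
First violation at position 5.

Answer: 5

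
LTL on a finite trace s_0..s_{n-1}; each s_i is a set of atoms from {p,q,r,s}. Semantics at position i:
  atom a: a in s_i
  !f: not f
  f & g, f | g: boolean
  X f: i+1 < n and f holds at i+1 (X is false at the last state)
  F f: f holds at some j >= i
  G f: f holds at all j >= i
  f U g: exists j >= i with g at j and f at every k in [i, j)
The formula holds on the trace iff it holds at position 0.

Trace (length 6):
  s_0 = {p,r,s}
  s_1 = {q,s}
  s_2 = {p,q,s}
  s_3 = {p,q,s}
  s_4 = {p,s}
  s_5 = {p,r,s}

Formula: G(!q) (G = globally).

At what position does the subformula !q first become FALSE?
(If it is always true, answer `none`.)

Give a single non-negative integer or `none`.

Answer: 1

Derivation:
s_0={p,r,s}: !q=True q=False
s_1={q,s}: !q=False q=True
s_2={p,q,s}: !q=False q=True
s_3={p,q,s}: !q=False q=True
s_4={p,s}: !q=True q=False
s_5={p,r,s}: !q=True q=False
G(!q) holds globally = False
First violation at position 1.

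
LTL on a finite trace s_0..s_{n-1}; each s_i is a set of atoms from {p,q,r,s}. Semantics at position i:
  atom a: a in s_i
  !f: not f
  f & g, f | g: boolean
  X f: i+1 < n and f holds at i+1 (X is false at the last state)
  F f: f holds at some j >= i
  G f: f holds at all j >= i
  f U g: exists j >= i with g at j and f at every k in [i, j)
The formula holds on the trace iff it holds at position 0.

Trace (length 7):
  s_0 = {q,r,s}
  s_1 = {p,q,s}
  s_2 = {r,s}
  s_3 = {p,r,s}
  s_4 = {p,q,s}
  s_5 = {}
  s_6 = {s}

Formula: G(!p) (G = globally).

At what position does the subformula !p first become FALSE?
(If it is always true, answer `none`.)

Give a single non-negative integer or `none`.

s_0={q,r,s}: !p=True p=False
s_1={p,q,s}: !p=False p=True
s_2={r,s}: !p=True p=False
s_3={p,r,s}: !p=False p=True
s_4={p,q,s}: !p=False p=True
s_5={}: !p=True p=False
s_6={s}: !p=True p=False
G(!p) holds globally = False
First violation at position 1.

Answer: 1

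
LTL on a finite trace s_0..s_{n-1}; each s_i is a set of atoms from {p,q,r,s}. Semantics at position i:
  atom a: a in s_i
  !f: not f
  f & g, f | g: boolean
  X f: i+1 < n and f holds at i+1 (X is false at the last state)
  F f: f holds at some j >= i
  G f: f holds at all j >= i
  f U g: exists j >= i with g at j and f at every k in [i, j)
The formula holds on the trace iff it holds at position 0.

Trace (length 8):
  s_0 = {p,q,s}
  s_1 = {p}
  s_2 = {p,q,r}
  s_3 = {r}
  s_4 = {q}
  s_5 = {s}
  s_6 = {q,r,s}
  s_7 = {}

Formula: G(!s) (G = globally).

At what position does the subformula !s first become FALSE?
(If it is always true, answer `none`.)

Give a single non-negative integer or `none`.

Answer: 0

Derivation:
s_0={p,q,s}: !s=False s=True
s_1={p}: !s=True s=False
s_2={p,q,r}: !s=True s=False
s_3={r}: !s=True s=False
s_4={q}: !s=True s=False
s_5={s}: !s=False s=True
s_6={q,r,s}: !s=False s=True
s_7={}: !s=True s=False
G(!s) holds globally = False
First violation at position 0.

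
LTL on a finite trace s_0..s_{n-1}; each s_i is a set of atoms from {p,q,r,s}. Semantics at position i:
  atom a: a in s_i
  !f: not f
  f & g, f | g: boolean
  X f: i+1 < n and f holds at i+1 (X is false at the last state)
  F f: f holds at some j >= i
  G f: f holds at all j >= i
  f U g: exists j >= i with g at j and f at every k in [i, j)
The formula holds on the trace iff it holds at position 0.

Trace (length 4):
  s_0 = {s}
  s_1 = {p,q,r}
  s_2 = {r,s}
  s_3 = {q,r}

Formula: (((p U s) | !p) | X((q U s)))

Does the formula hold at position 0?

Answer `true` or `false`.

s_0={s}: (((p U s) | !p) | X((q U s)))=True ((p U s) | !p)=True (p U s)=True p=False s=True !p=True X((q U s))=True (q U s)=True q=False
s_1={p,q,r}: (((p U s) | !p) | X((q U s)))=True ((p U s) | !p)=True (p U s)=True p=True s=False !p=False X((q U s))=True (q U s)=True q=True
s_2={r,s}: (((p U s) | !p) | X((q U s)))=True ((p U s) | !p)=True (p U s)=True p=False s=True !p=True X((q U s))=False (q U s)=True q=False
s_3={q,r}: (((p U s) | !p) | X((q U s)))=True ((p U s) | !p)=True (p U s)=False p=False s=False !p=True X((q U s))=False (q U s)=False q=True

Answer: true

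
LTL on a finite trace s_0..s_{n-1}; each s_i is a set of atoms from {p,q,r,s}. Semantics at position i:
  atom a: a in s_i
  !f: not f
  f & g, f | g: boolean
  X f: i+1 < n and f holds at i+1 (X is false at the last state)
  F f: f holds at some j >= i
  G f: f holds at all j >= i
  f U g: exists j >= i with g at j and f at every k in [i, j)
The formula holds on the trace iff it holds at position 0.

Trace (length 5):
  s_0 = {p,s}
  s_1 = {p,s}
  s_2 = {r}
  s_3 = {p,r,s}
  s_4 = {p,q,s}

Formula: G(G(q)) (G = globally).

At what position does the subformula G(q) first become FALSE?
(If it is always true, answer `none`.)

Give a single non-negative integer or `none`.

Answer: 0

Derivation:
s_0={p,s}: G(q)=False q=False
s_1={p,s}: G(q)=False q=False
s_2={r}: G(q)=False q=False
s_3={p,r,s}: G(q)=False q=False
s_4={p,q,s}: G(q)=True q=True
G(G(q)) holds globally = False
First violation at position 0.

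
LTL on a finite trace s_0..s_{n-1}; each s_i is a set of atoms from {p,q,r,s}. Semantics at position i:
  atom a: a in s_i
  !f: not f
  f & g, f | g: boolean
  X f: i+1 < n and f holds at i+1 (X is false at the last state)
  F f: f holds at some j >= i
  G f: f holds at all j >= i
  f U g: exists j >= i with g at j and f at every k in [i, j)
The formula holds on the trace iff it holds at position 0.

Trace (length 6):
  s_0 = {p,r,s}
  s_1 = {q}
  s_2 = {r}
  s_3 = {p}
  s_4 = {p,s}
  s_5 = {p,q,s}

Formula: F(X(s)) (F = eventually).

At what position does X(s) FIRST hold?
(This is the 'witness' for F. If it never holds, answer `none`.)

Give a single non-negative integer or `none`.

Answer: 3

Derivation:
s_0={p,r,s}: X(s)=False s=True
s_1={q}: X(s)=False s=False
s_2={r}: X(s)=False s=False
s_3={p}: X(s)=True s=False
s_4={p,s}: X(s)=True s=True
s_5={p,q,s}: X(s)=False s=True
F(X(s)) holds; first witness at position 3.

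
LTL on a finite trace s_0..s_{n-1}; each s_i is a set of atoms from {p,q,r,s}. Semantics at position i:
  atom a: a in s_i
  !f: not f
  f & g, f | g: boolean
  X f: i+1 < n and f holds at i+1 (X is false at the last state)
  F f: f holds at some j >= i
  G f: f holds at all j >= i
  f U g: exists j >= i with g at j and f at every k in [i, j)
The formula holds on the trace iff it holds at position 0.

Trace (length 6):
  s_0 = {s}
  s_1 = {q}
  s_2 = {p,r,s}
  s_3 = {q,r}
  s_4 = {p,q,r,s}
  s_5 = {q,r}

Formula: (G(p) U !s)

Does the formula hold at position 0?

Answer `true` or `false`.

s_0={s}: (G(p) U !s)=False G(p)=False p=False !s=False s=True
s_1={q}: (G(p) U !s)=True G(p)=False p=False !s=True s=False
s_2={p,r,s}: (G(p) U !s)=False G(p)=False p=True !s=False s=True
s_3={q,r}: (G(p) U !s)=True G(p)=False p=False !s=True s=False
s_4={p,q,r,s}: (G(p) U !s)=False G(p)=False p=True !s=False s=True
s_5={q,r}: (G(p) U !s)=True G(p)=False p=False !s=True s=False

Answer: false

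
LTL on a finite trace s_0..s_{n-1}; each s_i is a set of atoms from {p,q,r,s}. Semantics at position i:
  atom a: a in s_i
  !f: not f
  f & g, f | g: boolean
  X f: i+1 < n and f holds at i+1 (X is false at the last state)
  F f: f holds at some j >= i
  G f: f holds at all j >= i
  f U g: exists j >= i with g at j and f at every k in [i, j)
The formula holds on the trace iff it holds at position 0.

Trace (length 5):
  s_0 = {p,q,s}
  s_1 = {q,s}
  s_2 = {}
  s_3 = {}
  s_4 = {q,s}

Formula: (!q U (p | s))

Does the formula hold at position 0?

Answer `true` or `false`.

Answer: true

Derivation:
s_0={p,q,s}: (!q U (p | s))=True !q=False q=True (p | s)=True p=True s=True
s_1={q,s}: (!q U (p | s))=True !q=False q=True (p | s)=True p=False s=True
s_2={}: (!q U (p | s))=True !q=True q=False (p | s)=False p=False s=False
s_3={}: (!q U (p | s))=True !q=True q=False (p | s)=False p=False s=False
s_4={q,s}: (!q U (p | s))=True !q=False q=True (p | s)=True p=False s=True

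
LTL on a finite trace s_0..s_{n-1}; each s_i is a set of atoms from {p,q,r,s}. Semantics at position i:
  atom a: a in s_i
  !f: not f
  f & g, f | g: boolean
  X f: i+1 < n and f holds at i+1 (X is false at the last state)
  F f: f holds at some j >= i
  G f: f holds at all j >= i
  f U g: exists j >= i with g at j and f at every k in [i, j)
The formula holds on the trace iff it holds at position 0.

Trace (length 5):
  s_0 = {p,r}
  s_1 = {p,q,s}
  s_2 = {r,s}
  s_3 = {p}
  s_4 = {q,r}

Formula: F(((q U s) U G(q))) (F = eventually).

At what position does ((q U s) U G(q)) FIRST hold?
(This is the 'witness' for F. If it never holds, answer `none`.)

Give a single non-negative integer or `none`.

s_0={p,r}: ((q U s) U G(q))=False (q U s)=False q=False s=False G(q)=False
s_1={p,q,s}: ((q U s) U G(q))=False (q U s)=True q=True s=True G(q)=False
s_2={r,s}: ((q U s) U G(q))=False (q U s)=True q=False s=True G(q)=False
s_3={p}: ((q U s) U G(q))=False (q U s)=False q=False s=False G(q)=False
s_4={q,r}: ((q U s) U G(q))=True (q U s)=False q=True s=False G(q)=True
F(((q U s) U G(q))) holds; first witness at position 4.

Answer: 4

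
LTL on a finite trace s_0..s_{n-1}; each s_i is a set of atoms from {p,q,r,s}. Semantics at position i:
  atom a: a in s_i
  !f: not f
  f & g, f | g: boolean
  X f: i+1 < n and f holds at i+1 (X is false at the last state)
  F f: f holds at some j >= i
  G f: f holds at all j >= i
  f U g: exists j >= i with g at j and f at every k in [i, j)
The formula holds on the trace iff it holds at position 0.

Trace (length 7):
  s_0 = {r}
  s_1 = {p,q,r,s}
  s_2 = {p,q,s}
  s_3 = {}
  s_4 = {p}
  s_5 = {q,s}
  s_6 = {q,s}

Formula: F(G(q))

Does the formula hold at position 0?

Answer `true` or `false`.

s_0={r}: F(G(q))=True G(q)=False q=False
s_1={p,q,r,s}: F(G(q))=True G(q)=False q=True
s_2={p,q,s}: F(G(q))=True G(q)=False q=True
s_3={}: F(G(q))=True G(q)=False q=False
s_4={p}: F(G(q))=True G(q)=False q=False
s_5={q,s}: F(G(q))=True G(q)=True q=True
s_6={q,s}: F(G(q))=True G(q)=True q=True

Answer: true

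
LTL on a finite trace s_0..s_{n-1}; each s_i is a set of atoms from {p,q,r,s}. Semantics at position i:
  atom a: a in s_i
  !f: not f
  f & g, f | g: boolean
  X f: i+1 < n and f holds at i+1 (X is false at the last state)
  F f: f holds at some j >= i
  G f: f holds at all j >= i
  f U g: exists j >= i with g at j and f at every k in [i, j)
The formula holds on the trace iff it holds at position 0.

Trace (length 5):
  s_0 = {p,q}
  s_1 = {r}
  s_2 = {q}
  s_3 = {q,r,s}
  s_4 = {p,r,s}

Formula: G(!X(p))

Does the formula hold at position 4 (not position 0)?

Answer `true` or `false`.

Answer: true

Derivation:
s_0={p,q}: G(!X(p))=False !X(p)=True X(p)=False p=True
s_1={r}: G(!X(p))=False !X(p)=True X(p)=False p=False
s_2={q}: G(!X(p))=False !X(p)=True X(p)=False p=False
s_3={q,r,s}: G(!X(p))=False !X(p)=False X(p)=True p=False
s_4={p,r,s}: G(!X(p))=True !X(p)=True X(p)=False p=True
Evaluating at position 4: result = True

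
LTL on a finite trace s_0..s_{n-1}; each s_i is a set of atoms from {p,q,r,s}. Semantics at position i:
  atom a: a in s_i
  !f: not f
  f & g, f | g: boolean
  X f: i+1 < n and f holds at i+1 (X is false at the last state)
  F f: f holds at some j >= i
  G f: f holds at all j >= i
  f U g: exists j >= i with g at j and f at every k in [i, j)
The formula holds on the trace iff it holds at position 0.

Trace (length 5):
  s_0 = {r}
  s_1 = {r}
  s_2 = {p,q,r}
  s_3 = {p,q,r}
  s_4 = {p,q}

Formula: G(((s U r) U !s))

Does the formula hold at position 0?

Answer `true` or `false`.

Answer: true

Derivation:
s_0={r}: G(((s U r) U !s))=True ((s U r) U !s)=True (s U r)=True s=False r=True !s=True
s_1={r}: G(((s U r) U !s))=True ((s U r) U !s)=True (s U r)=True s=False r=True !s=True
s_2={p,q,r}: G(((s U r) U !s))=True ((s U r) U !s)=True (s U r)=True s=False r=True !s=True
s_3={p,q,r}: G(((s U r) U !s))=True ((s U r) U !s)=True (s U r)=True s=False r=True !s=True
s_4={p,q}: G(((s U r) U !s))=True ((s U r) U !s)=True (s U r)=False s=False r=False !s=True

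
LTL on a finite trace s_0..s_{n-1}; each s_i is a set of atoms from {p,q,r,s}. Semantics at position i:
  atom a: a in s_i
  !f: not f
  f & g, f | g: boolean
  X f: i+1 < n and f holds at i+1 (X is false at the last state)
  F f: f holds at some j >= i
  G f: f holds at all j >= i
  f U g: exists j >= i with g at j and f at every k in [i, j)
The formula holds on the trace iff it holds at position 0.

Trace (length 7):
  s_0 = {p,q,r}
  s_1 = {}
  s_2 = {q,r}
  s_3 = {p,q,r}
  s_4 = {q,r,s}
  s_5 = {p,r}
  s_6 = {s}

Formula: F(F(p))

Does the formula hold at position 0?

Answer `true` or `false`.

s_0={p,q,r}: F(F(p))=True F(p)=True p=True
s_1={}: F(F(p))=True F(p)=True p=False
s_2={q,r}: F(F(p))=True F(p)=True p=False
s_3={p,q,r}: F(F(p))=True F(p)=True p=True
s_4={q,r,s}: F(F(p))=True F(p)=True p=False
s_5={p,r}: F(F(p))=True F(p)=True p=True
s_6={s}: F(F(p))=False F(p)=False p=False

Answer: true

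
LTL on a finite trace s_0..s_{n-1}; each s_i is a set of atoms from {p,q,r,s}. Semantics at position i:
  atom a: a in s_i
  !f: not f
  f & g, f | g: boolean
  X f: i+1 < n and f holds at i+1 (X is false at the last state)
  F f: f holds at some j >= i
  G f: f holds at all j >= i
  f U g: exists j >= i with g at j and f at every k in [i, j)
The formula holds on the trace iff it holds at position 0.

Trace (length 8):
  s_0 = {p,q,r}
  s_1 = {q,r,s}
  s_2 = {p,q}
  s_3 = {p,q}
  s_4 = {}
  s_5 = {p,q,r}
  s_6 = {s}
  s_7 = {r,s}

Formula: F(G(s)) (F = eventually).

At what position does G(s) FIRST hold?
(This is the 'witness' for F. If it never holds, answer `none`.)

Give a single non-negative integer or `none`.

s_0={p,q,r}: G(s)=False s=False
s_1={q,r,s}: G(s)=False s=True
s_2={p,q}: G(s)=False s=False
s_3={p,q}: G(s)=False s=False
s_4={}: G(s)=False s=False
s_5={p,q,r}: G(s)=False s=False
s_6={s}: G(s)=True s=True
s_7={r,s}: G(s)=True s=True
F(G(s)) holds; first witness at position 6.

Answer: 6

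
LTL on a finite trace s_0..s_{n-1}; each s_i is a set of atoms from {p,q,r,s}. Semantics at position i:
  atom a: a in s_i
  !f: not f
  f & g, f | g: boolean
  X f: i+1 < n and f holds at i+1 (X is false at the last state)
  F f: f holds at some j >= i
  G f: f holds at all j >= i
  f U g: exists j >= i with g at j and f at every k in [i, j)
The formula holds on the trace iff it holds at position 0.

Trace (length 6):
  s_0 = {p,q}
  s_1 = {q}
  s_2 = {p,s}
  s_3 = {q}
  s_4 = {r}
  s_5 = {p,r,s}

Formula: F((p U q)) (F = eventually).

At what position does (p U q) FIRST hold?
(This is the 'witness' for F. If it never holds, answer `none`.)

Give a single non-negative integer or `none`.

Answer: 0

Derivation:
s_0={p,q}: (p U q)=True p=True q=True
s_1={q}: (p U q)=True p=False q=True
s_2={p,s}: (p U q)=True p=True q=False
s_3={q}: (p U q)=True p=False q=True
s_4={r}: (p U q)=False p=False q=False
s_5={p,r,s}: (p U q)=False p=True q=False
F((p U q)) holds; first witness at position 0.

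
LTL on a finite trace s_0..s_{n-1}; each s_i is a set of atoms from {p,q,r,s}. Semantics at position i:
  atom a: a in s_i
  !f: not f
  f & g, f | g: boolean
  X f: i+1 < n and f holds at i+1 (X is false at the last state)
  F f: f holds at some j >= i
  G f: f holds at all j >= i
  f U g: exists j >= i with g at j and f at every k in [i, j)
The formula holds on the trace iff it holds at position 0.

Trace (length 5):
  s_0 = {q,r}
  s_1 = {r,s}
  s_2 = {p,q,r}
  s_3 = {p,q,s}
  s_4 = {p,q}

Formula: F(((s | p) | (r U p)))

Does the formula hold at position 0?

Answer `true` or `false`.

s_0={q,r}: F(((s | p) | (r U p)))=True ((s | p) | (r U p))=True (s | p)=False s=False p=False (r U p)=True r=True
s_1={r,s}: F(((s | p) | (r U p)))=True ((s | p) | (r U p))=True (s | p)=True s=True p=False (r U p)=True r=True
s_2={p,q,r}: F(((s | p) | (r U p)))=True ((s | p) | (r U p))=True (s | p)=True s=False p=True (r U p)=True r=True
s_3={p,q,s}: F(((s | p) | (r U p)))=True ((s | p) | (r U p))=True (s | p)=True s=True p=True (r U p)=True r=False
s_4={p,q}: F(((s | p) | (r U p)))=True ((s | p) | (r U p))=True (s | p)=True s=False p=True (r U p)=True r=False

Answer: true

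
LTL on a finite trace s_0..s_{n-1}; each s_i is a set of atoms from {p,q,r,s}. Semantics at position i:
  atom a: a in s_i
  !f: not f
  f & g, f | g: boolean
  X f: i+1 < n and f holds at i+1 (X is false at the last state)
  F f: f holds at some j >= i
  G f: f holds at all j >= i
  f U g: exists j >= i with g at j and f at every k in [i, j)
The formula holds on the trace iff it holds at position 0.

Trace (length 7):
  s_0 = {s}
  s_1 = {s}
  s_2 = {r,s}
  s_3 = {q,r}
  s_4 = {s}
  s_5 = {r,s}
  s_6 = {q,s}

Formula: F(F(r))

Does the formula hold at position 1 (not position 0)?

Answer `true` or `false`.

Answer: true

Derivation:
s_0={s}: F(F(r))=True F(r)=True r=False
s_1={s}: F(F(r))=True F(r)=True r=False
s_2={r,s}: F(F(r))=True F(r)=True r=True
s_3={q,r}: F(F(r))=True F(r)=True r=True
s_4={s}: F(F(r))=True F(r)=True r=False
s_5={r,s}: F(F(r))=True F(r)=True r=True
s_6={q,s}: F(F(r))=False F(r)=False r=False
Evaluating at position 1: result = True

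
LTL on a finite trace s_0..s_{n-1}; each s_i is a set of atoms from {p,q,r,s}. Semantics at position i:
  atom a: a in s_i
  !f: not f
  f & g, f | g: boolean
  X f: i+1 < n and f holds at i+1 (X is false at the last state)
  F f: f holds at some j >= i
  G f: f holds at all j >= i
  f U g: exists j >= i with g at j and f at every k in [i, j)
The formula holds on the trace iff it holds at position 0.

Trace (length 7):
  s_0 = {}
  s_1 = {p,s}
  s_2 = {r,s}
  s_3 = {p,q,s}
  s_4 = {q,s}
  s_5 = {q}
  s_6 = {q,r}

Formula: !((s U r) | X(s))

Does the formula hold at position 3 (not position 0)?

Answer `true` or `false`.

s_0={}: !((s U r) | X(s))=False ((s U r) | X(s))=True (s U r)=False s=False r=False X(s)=True
s_1={p,s}: !((s U r) | X(s))=False ((s U r) | X(s))=True (s U r)=True s=True r=False X(s)=True
s_2={r,s}: !((s U r) | X(s))=False ((s U r) | X(s))=True (s U r)=True s=True r=True X(s)=True
s_3={p,q,s}: !((s U r) | X(s))=False ((s U r) | X(s))=True (s U r)=False s=True r=False X(s)=True
s_4={q,s}: !((s U r) | X(s))=True ((s U r) | X(s))=False (s U r)=False s=True r=False X(s)=False
s_5={q}: !((s U r) | X(s))=True ((s U r) | X(s))=False (s U r)=False s=False r=False X(s)=False
s_6={q,r}: !((s U r) | X(s))=False ((s U r) | X(s))=True (s U r)=True s=False r=True X(s)=False
Evaluating at position 3: result = False

Answer: false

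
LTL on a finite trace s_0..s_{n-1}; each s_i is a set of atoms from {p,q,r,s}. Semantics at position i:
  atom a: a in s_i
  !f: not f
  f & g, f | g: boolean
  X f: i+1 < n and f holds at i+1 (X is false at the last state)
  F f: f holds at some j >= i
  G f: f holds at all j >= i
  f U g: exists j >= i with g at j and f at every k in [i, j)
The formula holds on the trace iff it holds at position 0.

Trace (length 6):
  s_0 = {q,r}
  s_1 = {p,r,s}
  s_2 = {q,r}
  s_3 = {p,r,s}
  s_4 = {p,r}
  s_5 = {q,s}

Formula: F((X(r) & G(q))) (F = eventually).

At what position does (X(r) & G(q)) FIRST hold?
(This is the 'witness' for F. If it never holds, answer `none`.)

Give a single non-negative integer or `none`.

s_0={q,r}: (X(r) & G(q))=False X(r)=True r=True G(q)=False q=True
s_1={p,r,s}: (X(r) & G(q))=False X(r)=True r=True G(q)=False q=False
s_2={q,r}: (X(r) & G(q))=False X(r)=True r=True G(q)=False q=True
s_3={p,r,s}: (X(r) & G(q))=False X(r)=True r=True G(q)=False q=False
s_4={p,r}: (X(r) & G(q))=False X(r)=False r=True G(q)=False q=False
s_5={q,s}: (X(r) & G(q))=False X(r)=False r=False G(q)=True q=True
F((X(r) & G(q))) does not hold (no witness exists).

Answer: none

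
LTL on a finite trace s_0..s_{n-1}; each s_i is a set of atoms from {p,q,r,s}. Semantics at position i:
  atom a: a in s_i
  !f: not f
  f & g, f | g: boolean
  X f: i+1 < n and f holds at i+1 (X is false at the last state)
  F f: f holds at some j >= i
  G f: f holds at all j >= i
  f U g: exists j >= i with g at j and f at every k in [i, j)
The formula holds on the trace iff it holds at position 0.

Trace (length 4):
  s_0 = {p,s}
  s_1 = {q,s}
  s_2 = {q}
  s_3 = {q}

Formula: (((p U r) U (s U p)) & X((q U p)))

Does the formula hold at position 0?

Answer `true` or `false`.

s_0={p,s}: (((p U r) U (s U p)) & X((q U p)))=False ((p U r) U (s U p))=True (p U r)=False p=True r=False (s U p)=True s=True X((q U p))=False (q U p)=True q=False
s_1={q,s}: (((p U r) U (s U p)) & X((q U p)))=False ((p U r) U (s U p))=False (p U r)=False p=False r=False (s U p)=False s=True X((q U p))=False (q U p)=False q=True
s_2={q}: (((p U r) U (s U p)) & X((q U p)))=False ((p U r) U (s U p))=False (p U r)=False p=False r=False (s U p)=False s=False X((q U p))=False (q U p)=False q=True
s_3={q}: (((p U r) U (s U p)) & X((q U p)))=False ((p U r) U (s U p))=False (p U r)=False p=False r=False (s U p)=False s=False X((q U p))=False (q U p)=False q=True

Answer: false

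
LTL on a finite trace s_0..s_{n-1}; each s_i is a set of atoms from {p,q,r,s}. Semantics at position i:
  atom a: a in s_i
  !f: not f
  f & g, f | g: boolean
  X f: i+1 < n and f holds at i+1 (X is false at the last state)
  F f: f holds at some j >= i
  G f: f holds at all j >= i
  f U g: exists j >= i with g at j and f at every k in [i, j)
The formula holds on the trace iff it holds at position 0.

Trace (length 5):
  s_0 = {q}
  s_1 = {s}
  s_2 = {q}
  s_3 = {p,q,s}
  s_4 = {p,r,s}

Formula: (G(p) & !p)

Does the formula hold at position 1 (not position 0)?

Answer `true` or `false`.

Answer: false

Derivation:
s_0={q}: (G(p) & !p)=False G(p)=False p=False !p=True
s_1={s}: (G(p) & !p)=False G(p)=False p=False !p=True
s_2={q}: (G(p) & !p)=False G(p)=False p=False !p=True
s_3={p,q,s}: (G(p) & !p)=False G(p)=True p=True !p=False
s_4={p,r,s}: (G(p) & !p)=False G(p)=True p=True !p=False
Evaluating at position 1: result = False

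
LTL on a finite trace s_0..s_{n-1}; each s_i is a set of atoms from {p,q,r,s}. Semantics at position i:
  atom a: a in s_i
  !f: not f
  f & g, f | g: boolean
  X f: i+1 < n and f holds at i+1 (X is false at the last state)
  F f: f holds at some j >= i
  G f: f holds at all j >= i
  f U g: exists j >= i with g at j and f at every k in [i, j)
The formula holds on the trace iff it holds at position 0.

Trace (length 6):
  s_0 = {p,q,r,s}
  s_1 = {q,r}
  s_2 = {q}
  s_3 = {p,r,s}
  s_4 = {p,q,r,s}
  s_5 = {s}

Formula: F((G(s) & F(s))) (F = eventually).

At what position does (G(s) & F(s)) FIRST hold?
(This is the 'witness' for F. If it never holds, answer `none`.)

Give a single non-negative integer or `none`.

Answer: 3

Derivation:
s_0={p,q,r,s}: (G(s) & F(s))=False G(s)=False s=True F(s)=True
s_1={q,r}: (G(s) & F(s))=False G(s)=False s=False F(s)=True
s_2={q}: (G(s) & F(s))=False G(s)=False s=False F(s)=True
s_3={p,r,s}: (G(s) & F(s))=True G(s)=True s=True F(s)=True
s_4={p,q,r,s}: (G(s) & F(s))=True G(s)=True s=True F(s)=True
s_5={s}: (G(s) & F(s))=True G(s)=True s=True F(s)=True
F((G(s) & F(s))) holds; first witness at position 3.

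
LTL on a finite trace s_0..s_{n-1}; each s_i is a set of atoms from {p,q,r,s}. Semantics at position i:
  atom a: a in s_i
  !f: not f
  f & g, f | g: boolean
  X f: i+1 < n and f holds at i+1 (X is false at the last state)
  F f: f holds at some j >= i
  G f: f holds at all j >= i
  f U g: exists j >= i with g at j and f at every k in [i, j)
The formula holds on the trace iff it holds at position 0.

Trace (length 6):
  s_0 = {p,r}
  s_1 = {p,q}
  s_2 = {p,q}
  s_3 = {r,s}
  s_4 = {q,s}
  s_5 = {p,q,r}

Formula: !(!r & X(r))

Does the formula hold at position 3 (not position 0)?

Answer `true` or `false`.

Answer: true

Derivation:
s_0={p,r}: !(!r & X(r))=True (!r & X(r))=False !r=False r=True X(r)=False
s_1={p,q}: !(!r & X(r))=True (!r & X(r))=False !r=True r=False X(r)=False
s_2={p,q}: !(!r & X(r))=False (!r & X(r))=True !r=True r=False X(r)=True
s_3={r,s}: !(!r & X(r))=True (!r & X(r))=False !r=False r=True X(r)=False
s_4={q,s}: !(!r & X(r))=False (!r & X(r))=True !r=True r=False X(r)=True
s_5={p,q,r}: !(!r & X(r))=True (!r & X(r))=False !r=False r=True X(r)=False
Evaluating at position 3: result = True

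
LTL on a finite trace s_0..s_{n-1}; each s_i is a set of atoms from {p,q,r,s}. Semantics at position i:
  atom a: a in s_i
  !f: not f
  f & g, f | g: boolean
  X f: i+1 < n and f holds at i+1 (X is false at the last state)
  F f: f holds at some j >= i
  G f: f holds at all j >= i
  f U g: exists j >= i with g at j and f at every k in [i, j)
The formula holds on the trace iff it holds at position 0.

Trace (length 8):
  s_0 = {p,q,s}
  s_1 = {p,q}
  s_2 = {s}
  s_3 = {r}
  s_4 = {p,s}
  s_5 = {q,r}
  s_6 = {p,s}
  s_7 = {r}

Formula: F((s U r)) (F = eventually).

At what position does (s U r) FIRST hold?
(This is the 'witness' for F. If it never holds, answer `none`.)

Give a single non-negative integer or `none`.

s_0={p,q,s}: (s U r)=False s=True r=False
s_1={p,q}: (s U r)=False s=False r=False
s_2={s}: (s U r)=True s=True r=False
s_3={r}: (s U r)=True s=False r=True
s_4={p,s}: (s U r)=True s=True r=False
s_5={q,r}: (s U r)=True s=False r=True
s_6={p,s}: (s U r)=True s=True r=False
s_7={r}: (s U r)=True s=False r=True
F((s U r)) holds; first witness at position 2.

Answer: 2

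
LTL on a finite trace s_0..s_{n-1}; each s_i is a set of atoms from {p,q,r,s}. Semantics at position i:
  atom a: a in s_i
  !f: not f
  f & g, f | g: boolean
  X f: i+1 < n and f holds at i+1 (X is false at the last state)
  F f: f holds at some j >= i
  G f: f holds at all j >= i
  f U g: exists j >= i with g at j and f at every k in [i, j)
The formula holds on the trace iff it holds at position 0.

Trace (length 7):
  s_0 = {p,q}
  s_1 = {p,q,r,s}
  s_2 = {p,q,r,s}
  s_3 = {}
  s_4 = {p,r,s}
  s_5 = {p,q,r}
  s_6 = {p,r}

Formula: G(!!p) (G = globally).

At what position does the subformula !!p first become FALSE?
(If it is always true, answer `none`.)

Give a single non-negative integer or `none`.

Answer: 3

Derivation:
s_0={p,q}: !!p=True !p=False p=True
s_1={p,q,r,s}: !!p=True !p=False p=True
s_2={p,q,r,s}: !!p=True !p=False p=True
s_3={}: !!p=False !p=True p=False
s_4={p,r,s}: !!p=True !p=False p=True
s_5={p,q,r}: !!p=True !p=False p=True
s_6={p,r}: !!p=True !p=False p=True
G(!!p) holds globally = False
First violation at position 3.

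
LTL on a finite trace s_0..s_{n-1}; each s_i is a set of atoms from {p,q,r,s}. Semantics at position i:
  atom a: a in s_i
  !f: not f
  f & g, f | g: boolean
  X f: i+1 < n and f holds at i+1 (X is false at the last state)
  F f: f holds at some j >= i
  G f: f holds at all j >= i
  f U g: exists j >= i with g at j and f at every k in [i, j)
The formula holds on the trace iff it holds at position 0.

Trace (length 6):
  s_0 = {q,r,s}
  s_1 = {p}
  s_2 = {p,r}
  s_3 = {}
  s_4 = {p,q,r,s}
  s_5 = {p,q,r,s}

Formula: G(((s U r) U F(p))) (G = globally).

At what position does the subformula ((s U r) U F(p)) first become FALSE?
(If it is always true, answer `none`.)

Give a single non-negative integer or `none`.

s_0={q,r,s}: ((s U r) U F(p))=True (s U r)=True s=True r=True F(p)=True p=False
s_1={p}: ((s U r) U F(p))=True (s U r)=False s=False r=False F(p)=True p=True
s_2={p,r}: ((s U r) U F(p))=True (s U r)=True s=False r=True F(p)=True p=True
s_3={}: ((s U r) U F(p))=True (s U r)=False s=False r=False F(p)=True p=False
s_4={p,q,r,s}: ((s U r) U F(p))=True (s U r)=True s=True r=True F(p)=True p=True
s_5={p,q,r,s}: ((s U r) U F(p))=True (s U r)=True s=True r=True F(p)=True p=True
G(((s U r) U F(p))) holds globally = True
No violation — formula holds at every position.

Answer: none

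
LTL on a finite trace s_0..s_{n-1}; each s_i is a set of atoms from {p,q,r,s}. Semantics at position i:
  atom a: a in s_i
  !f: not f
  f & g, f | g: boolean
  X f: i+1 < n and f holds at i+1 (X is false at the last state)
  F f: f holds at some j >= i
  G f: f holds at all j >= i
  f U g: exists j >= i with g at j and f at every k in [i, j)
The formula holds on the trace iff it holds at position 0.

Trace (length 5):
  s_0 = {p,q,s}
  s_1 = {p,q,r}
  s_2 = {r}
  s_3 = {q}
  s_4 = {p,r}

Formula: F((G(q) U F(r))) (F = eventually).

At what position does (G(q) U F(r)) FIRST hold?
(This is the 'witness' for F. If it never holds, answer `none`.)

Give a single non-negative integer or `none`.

Answer: 0

Derivation:
s_0={p,q,s}: (G(q) U F(r))=True G(q)=False q=True F(r)=True r=False
s_1={p,q,r}: (G(q) U F(r))=True G(q)=False q=True F(r)=True r=True
s_2={r}: (G(q) U F(r))=True G(q)=False q=False F(r)=True r=True
s_3={q}: (G(q) U F(r))=True G(q)=False q=True F(r)=True r=False
s_4={p,r}: (G(q) U F(r))=True G(q)=False q=False F(r)=True r=True
F((G(q) U F(r))) holds; first witness at position 0.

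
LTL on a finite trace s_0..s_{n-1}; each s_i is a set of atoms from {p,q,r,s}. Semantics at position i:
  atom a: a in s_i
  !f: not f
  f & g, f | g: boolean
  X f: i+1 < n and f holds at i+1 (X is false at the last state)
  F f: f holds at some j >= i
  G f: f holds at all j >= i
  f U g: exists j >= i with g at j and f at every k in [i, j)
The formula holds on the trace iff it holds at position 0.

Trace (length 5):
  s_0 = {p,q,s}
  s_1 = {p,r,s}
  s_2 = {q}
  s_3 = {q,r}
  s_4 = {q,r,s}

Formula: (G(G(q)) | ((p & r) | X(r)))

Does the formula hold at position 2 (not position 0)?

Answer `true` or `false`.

Answer: true

Derivation:
s_0={p,q,s}: (G(G(q)) | ((p & r) | X(r)))=True G(G(q))=False G(q)=False q=True ((p & r) | X(r))=True (p & r)=False p=True r=False X(r)=True
s_1={p,r,s}: (G(G(q)) | ((p & r) | X(r)))=True G(G(q))=False G(q)=False q=False ((p & r) | X(r))=True (p & r)=True p=True r=True X(r)=False
s_2={q}: (G(G(q)) | ((p & r) | X(r)))=True G(G(q))=True G(q)=True q=True ((p & r) | X(r))=True (p & r)=False p=False r=False X(r)=True
s_3={q,r}: (G(G(q)) | ((p & r) | X(r)))=True G(G(q))=True G(q)=True q=True ((p & r) | X(r))=True (p & r)=False p=False r=True X(r)=True
s_4={q,r,s}: (G(G(q)) | ((p & r) | X(r)))=True G(G(q))=True G(q)=True q=True ((p & r) | X(r))=False (p & r)=False p=False r=True X(r)=False
Evaluating at position 2: result = True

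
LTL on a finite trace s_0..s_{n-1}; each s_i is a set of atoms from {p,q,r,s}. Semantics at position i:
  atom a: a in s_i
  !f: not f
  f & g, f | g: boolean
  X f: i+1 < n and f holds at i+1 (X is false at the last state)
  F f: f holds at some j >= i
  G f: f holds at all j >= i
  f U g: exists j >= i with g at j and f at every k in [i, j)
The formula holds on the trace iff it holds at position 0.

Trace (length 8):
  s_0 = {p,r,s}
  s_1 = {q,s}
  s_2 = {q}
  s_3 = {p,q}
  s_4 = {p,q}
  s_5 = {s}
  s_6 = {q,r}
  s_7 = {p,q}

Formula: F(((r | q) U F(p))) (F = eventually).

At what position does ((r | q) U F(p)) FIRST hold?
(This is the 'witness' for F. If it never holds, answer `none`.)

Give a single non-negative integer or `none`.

s_0={p,r,s}: ((r | q) U F(p))=True (r | q)=True r=True q=False F(p)=True p=True
s_1={q,s}: ((r | q) U F(p))=True (r | q)=True r=False q=True F(p)=True p=False
s_2={q}: ((r | q) U F(p))=True (r | q)=True r=False q=True F(p)=True p=False
s_3={p,q}: ((r | q) U F(p))=True (r | q)=True r=False q=True F(p)=True p=True
s_4={p,q}: ((r | q) U F(p))=True (r | q)=True r=False q=True F(p)=True p=True
s_5={s}: ((r | q) U F(p))=True (r | q)=False r=False q=False F(p)=True p=False
s_6={q,r}: ((r | q) U F(p))=True (r | q)=True r=True q=True F(p)=True p=False
s_7={p,q}: ((r | q) U F(p))=True (r | q)=True r=False q=True F(p)=True p=True
F(((r | q) U F(p))) holds; first witness at position 0.

Answer: 0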